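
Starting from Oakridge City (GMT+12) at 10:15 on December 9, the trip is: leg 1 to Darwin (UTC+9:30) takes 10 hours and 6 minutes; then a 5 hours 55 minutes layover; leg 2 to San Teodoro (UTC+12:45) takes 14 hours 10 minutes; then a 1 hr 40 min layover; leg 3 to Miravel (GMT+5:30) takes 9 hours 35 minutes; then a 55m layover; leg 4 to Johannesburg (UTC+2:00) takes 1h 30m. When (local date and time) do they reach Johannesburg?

20:06 on Dec 10

Convert departure to UTC: 10:15 − 12:00 = 22:15 UTC on Dec 8.
Add 10 hours 6 minutes leg 1 → 08:21 UTC (Dec 9).
Add 5 hours 55 minutes layover in Darwin → 14:16 UTC.
Add 14 hours 10 minutes leg 2 → 04:26 UTC (Dec 10).
Add 1 hour 40 minutes layover in San Teodoro → 06:06 UTC.
Add 9 hours and 35 minutes leg 3 → 15:41 UTC.
Add 55 minutes layover in Miravel → 16:36 UTC.
Add 1 hour 30 minutes leg 4 → 18:06 UTC.
Johannesburg is UTC+2:00, so local arrival = 18:06 + 2:00 = 20:06 on Dec 10.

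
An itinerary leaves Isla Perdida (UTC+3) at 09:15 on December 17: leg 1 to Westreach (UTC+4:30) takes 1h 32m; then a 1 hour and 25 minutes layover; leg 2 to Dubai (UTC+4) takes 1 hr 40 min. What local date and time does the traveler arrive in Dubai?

14:52 on Dec 17

Convert departure to UTC: 09:15 − 3:00 = 06:15 UTC on Dec 17.
Add 1 hour and 32 minutes leg 1 → 07:47 UTC.
Add 1 hour and 25 minutes layover in Westreach → 09:12 UTC.
Add 1 hour 40 minutes leg 2 → 10:52 UTC.
Dubai is UTC+4:00, so local arrival = 10:52 + 4:00 = 14:52 on Dec 17.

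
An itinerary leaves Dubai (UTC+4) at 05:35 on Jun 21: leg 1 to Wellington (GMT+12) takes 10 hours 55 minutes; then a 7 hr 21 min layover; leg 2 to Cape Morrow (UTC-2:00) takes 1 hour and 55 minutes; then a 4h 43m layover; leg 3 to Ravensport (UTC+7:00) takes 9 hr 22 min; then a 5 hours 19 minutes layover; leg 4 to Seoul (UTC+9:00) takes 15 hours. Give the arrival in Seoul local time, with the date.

Convert departure to UTC: 05:35 − 4:00 = 01:35 UTC on Jun 21.
Add 10 hours 55 minutes leg 1 → 12:30 UTC.
Add 7 hours and 21 minutes layover in Wellington → 19:51 UTC.
Add 1 hour 55 minutes leg 2 → 21:46 UTC.
Add 4 hours 43 minutes layover in Cape Morrow → 02:29 UTC (Jun 22).
Add 9 hours 22 minutes leg 3 → 11:51 UTC.
Add 5 hours 19 minutes layover in Ravensport → 17:10 UTC.
Add 15 hours leg 4 → 08:10 UTC (Jun 23).
Seoul is UTC+9:00, so local arrival = 08:10 + 9:00 = 17:10 on Jun 23.

17:10 on June 23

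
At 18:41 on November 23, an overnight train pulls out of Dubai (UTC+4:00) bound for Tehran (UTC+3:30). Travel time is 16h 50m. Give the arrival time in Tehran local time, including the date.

Tehran is 0:30 behind Dubai.
After 16 hours and 50 minutes it is 11:31 (Nov 24) in Dubai.
Shift by the zone difference: 11:31 − 0:30 = 11:01 on Nov 24 in Tehran.

11:01 on Nov 24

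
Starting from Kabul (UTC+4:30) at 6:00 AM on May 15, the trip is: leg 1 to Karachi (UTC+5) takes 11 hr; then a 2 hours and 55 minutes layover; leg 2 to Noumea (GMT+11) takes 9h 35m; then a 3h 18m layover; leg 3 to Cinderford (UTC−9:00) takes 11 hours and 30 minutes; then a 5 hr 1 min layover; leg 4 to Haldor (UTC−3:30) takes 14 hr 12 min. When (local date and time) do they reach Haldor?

Convert departure to UTC: 6:00 AM − 4:30 = 1:30 AM UTC on May 15.
Add 11 hours leg 1 → 12:30 PM UTC.
Add 2 hours 55 minutes layover in Karachi → 3:25 PM UTC.
Add 9 hours 35 minutes leg 2 → 1:00 AM UTC (May 16).
Add 3 hours and 18 minutes layover in Noumea → 4:18 AM UTC.
Add 11 hours 30 minutes leg 3 → 3:48 PM UTC.
Add 5 hours and 1 minute layover in Cinderford → 8:49 PM UTC.
Add 14 hours and 12 minutes leg 4 → 11:01 AM UTC (May 17).
Haldor is UTC−3:30, so local arrival = 11:01 AM − 3:30 = 7:31 AM on May 17.

7:31 AM on May 17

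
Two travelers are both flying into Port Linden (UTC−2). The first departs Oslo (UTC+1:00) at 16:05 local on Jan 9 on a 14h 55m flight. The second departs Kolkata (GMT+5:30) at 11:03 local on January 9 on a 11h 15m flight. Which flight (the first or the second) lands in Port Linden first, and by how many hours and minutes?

Flight 1 in UTC: 16:05 − 1:00 = 15:05 on Jan 9.
+14 hours 55 minutes → arrive 06:00 UTC on Jan 10.
Flight 2 in UTC: 11:03 − 5:30 = 05:33 on Jan 9.
+11 hours and 15 minutes → arrive 16:48 UTC on Jan 9.
Flight 2 lands earlier by 13 hours 12 minutes.

the second, by 13 hours 12 minutes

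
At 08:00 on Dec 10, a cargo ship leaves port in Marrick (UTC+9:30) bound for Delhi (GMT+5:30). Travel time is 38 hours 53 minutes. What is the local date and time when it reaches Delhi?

18:53 on Dec 11

Convert departure to UTC: 08:00 − 9:30 = 22:30 UTC on Dec 9.
Add 38 hours and 53 minutes travel time → 13:23 UTC (Dec 11).
Delhi is UTC+5:30, so local arrival = 13:23 + 5:30 = 18:53 on Dec 11.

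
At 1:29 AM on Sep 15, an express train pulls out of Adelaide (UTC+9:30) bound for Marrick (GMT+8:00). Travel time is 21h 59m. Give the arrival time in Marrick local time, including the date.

9:58 PM on September 15

Convert departure to UTC: 1:29 AM − 9:30 = 3:59 PM UTC on Sep 14.
Add 21 hours 59 minutes travel time → 1:58 PM UTC (Sep 15).
Marrick is UTC+8:00, so local arrival = 1:58 PM + 8:00 = 9:58 PM on Sep 15.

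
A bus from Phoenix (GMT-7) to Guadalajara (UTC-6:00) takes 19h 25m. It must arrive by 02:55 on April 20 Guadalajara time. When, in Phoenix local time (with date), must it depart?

06:30 on April 19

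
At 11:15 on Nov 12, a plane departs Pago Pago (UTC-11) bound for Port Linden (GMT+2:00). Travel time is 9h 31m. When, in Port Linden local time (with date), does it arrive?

09:46 on November 13

Convert departure to UTC: 11:15 + 11:00 = 22:15 UTC on Nov 12.
Add 9 hours and 31 minutes travel time → 07:46 UTC (Nov 13).
Port Linden is UTC+2:00, so local arrival = 07:46 + 2:00 = 09:46 on Nov 13.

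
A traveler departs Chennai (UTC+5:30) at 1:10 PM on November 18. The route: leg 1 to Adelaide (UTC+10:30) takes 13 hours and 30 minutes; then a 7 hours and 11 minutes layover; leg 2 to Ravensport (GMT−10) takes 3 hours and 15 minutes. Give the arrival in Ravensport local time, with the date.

9:36 PM on Nov 18

Convert departure to UTC: 1:10 PM − 5:30 = 7:40 AM UTC on Nov 18.
Add 13 hours 30 minutes leg 1 → 9:10 PM UTC.
Add 7 hours 11 minutes layover in Adelaide → 4:21 AM UTC (Nov 19).
Add 3 hours 15 minutes leg 2 → 7:36 AM UTC.
Ravensport is UTC−10:00, so local arrival = 7:36 AM − 10:00 = 9:36 PM on Nov 18.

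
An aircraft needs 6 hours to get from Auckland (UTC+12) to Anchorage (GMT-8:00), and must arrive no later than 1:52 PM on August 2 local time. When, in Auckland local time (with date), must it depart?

Target arrival in UTC: 1:52 PM + 8:00 = 9:52 PM on Aug 2.
Subtract 6 hours → departure 3:52 PM UTC on Aug 2.
Auckland is UTC+12:00: 3:52 PM + 12:00 = 3:52 AM on Aug 3.

3:52 AM on Aug 3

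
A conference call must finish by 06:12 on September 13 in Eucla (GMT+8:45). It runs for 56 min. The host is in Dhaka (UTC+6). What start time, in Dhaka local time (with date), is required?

02:31 on Sep 13

Target end time in UTC: 06:12 − 8:45 = 21:27 on Sep 12.
Subtract 56 minutes → start 20:31 UTC on Sep 12.
Dhaka is UTC+6:00: 20:31 + 6:00 = 02:31 on Sep 13.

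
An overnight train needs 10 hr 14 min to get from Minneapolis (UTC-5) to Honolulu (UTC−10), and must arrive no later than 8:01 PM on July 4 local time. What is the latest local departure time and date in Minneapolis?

2:47 PM on July 4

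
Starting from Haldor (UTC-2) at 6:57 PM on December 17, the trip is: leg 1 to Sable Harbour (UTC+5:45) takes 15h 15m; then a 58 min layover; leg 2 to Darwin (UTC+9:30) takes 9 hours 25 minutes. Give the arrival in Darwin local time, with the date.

Convert departure to UTC: 6:57 PM + 2:00 = 8:57 PM UTC on Dec 17.
Add 15 hours 15 minutes leg 1 → 12:12 PM UTC (Dec 18).
Add 58 minutes layover in Sable Harbour → 1:10 PM UTC.
Add 9 hours and 25 minutes leg 2 → 10:35 PM UTC.
Darwin is UTC+9:30, so local arrival = 10:35 PM + 9:30 = 8:05 AM on Dec 19.

8:05 AM on December 19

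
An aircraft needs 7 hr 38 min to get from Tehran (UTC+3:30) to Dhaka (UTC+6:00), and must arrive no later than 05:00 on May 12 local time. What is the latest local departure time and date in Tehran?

18:52 on May 11

Target arrival in UTC: 05:00 − 6:00 = 23:00 on May 11.
Subtract 7 hours and 38 minutes → departure 15:22 UTC on May 11.
Tehran is UTC+3:30: 15:22 + 3:30 = 18:52 on May 11.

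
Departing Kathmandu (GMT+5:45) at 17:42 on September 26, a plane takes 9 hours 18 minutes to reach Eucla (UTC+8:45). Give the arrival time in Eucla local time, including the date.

Eucla is 3:00 ahead of Kathmandu.
After 9 hours and 18 minutes it is 03:00 (Sep 27) in Kathmandu.
Shift by the zone difference: 03:00 + 3:00 = 06:00 on Sep 27 in Eucla.

06:00 on Sep 27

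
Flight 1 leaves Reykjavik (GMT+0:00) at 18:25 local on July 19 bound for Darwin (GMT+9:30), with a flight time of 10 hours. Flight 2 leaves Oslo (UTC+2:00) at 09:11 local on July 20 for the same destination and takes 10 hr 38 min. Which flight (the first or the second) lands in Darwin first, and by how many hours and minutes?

the first, by 13 hours 24 minutes

Flight 1 departs at 18:25 UTC (Jul 19).
+10 hours → arrive 04:25 UTC on Jul 20.
Flight 2 in UTC: 09:11 − 2:00 = 07:11 on Jul 20.
+10 hours 38 minutes → arrive 17:49 UTC on Jul 20.
Flight 1 lands earlier by 13 hours 24 minutes.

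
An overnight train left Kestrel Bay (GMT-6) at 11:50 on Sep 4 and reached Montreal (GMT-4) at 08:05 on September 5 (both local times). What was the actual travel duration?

Montreal is 2:00 ahead of Kestrel Bay.
Clock-face elapsed time (ignoring zones) is 20 hours 15 minutes.
Actual elapsed = 20 hours 15 minutes − 2:00 = 18 hours 15 minutes.

18 hours 15 minutes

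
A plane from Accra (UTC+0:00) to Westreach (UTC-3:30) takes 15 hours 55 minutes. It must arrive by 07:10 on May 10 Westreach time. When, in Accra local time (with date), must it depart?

18:45 on May 9

Target arrival in UTC: 07:10 + 3:30 = 10:40 on May 10.
Subtract 15 hours and 55 minutes → departure 18:45 UTC on May 9.
Accra is UTC+0, so departure is 18:45 on May 9.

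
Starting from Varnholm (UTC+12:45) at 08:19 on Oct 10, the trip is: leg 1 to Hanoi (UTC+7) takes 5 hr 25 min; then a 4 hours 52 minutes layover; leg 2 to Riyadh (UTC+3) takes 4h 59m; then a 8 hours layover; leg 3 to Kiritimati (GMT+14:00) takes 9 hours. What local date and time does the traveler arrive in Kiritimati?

Convert departure to UTC: 08:19 − 12:45 = 19:34 UTC on Oct 9.
Add 5 hours and 25 minutes leg 1 → 00:59 UTC (Oct 10).
Add 4 hours 52 minutes layover in Hanoi → 05:51 UTC.
Add 4 hours 59 minutes leg 2 → 10:50 UTC.
Add 8 hours layover in Riyadh → 18:50 UTC.
Add 9 hours leg 3 → 03:50 UTC (Oct 11).
Kiritimati is UTC+14:00, so local arrival = 03:50 + 14:00 = 17:50 on Oct 11.

17:50 on Oct 11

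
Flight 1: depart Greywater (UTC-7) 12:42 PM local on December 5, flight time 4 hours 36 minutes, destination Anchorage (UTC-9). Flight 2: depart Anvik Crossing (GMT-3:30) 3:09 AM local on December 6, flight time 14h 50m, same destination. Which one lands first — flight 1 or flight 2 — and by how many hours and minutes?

the first, by 21 hours 11 minutes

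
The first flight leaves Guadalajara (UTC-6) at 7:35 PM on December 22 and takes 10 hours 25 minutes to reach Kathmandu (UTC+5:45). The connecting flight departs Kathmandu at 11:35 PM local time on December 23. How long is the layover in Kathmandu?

5 hours 50 minutes

Convert departure to UTC: 7:35 PM + 6:00 = 1:35 AM UTC on Dec 23.
Add 10 hours and 25 minutes flight time → 12:00 PM UTC.
Kathmandu is UTC+5:45, so local arrival = 12:00 PM + 5:45 = 5:45 PM on Dec 23.
Layover = 11:35 PM − 5:45 PM = 5 hours 50 minutes.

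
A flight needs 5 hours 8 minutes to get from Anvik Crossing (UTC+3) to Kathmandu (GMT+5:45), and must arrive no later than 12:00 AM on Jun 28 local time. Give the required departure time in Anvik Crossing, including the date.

Target arrival in UTC: 12:00 AM − 5:45 = 6:15 PM on Jun 27.
Subtract 5 hours and 8 minutes → departure 1:07 PM UTC on Jun 27.
Anvik Crossing is UTC+3:00: 1:07 PM + 3:00 = 4:07 PM on Jun 27.

4:07 PM on Jun 27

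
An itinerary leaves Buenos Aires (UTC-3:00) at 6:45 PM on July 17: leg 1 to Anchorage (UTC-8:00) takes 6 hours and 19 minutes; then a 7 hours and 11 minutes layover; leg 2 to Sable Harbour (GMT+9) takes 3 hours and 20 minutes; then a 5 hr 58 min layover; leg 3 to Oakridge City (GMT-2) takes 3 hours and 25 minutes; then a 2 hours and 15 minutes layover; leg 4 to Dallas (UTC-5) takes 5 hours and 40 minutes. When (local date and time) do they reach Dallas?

Convert departure to UTC: 6:45 PM + 3:00 = 9:45 PM UTC on Jul 17.
Add 6 hours and 19 minutes leg 1 → 4:04 AM UTC (Jul 18).
Add 7 hours 11 minutes layover in Anchorage → 11:15 AM UTC.
Add 3 hours and 20 minutes leg 2 → 2:35 PM UTC.
Add 5 hours and 58 minutes layover in Sable Harbour → 8:33 PM UTC.
Add 3 hours and 25 minutes leg 3 → 11:58 PM UTC.
Add 2 hours and 15 minutes layover in Oakridge City → 2:13 AM UTC (Jul 19).
Add 5 hours 40 minutes leg 4 → 7:53 AM UTC.
Dallas is UTC−5:00, so local arrival = 7:53 AM − 5:00 = 2:53 AM on Jul 19.

2:53 AM on July 19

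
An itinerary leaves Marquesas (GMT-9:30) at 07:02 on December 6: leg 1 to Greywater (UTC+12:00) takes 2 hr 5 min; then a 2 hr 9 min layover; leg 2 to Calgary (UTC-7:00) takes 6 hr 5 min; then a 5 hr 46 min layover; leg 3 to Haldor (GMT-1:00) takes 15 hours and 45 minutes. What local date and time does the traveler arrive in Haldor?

23:22 on December 7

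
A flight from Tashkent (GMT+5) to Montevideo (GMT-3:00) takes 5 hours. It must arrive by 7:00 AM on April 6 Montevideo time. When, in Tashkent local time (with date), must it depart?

Target arrival in UTC: 7:00 AM + 3:00 = 10:00 AM on Apr 6.
Subtract 5 hours → departure 5:00 AM UTC on Apr 6.
Tashkent is UTC+5:00: 5:00 AM + 5:00 = 10:00 AM on Apr 6.

10:00 AM on April 6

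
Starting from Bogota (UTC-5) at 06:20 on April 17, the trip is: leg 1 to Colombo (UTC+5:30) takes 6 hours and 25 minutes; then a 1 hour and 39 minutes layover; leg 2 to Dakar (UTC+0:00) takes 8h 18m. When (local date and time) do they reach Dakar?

03:42 on April 18

Convert departure to UTC: 06:20 + 5:00 = 11:20 UTC on Apr 17.
Add 6 hours and 25 minutes leg 1 → 17:45 UTC.
Add 1 hour 39 minutes layover in Colombo → 19:24 UTC.
Add 8 hours 18 minutes leg 2 → 03:42 UTC (Apr 18).
Dakar is UTC+0, so local arrival is the same: 03:42 on Apr 18.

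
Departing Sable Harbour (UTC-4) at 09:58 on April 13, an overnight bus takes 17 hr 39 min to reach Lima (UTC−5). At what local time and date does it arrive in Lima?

Convert departure to UTC: 09:58 + 4:00 = 13:58 UTC on Apr 13.
Add 17 hours and 39 minutes travel time → 07:37 UTC (Apr 14).
Lima is UTC−5:00, so local arrival = 07:37 − 5:00 = 02:37 on Apr 14.

02:37 on Apr 14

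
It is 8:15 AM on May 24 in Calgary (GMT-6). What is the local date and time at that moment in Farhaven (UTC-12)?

2:15 AM on May 24

Farhaven is 6:00 behind Calgary.
Shift by the zone difference: 8:15 AM − 6:00 = 2:15 AM on May 24 in Farhaven.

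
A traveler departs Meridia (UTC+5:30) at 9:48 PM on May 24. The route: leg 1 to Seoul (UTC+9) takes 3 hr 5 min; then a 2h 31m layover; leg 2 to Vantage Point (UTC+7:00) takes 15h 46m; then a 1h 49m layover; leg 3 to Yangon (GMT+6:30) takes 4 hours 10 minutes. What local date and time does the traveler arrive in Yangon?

2:09 AM on May 26

Convert departure to UTC: 9:48 PM − 5:30 = 4:18 PM UTC on May 24.
Add 3 hours 5 minutes leg 1 → 7:23 PM UTC.
Add 2 hours 31 minutes layover in Seoul → 9:54 PM UTC.
Add 15 hours and 46 minutes leg 2 → 1:40 PM UTC (May 25).
Add 1 hour and 49 minutes layover in Vantage Point → 3:29 PM UTC.
Add 4 hours and 10 minutes leg 3 → 7:39 PM UTC.
Yangon is UTC+6:30, so local arrival = 7:39 PM + 6:30 = 2:09 AM on May 26.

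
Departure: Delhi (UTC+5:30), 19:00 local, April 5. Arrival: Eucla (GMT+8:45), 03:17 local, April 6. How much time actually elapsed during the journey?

5 hours 2 minutes

Departure in UTC: 19:00 − 5:30 = 13:30 on Apr 5.
Arrival in UTC: 03:17 − 8:45 = 18:32 on Apr 5.
Elapsed = 18:32 − 13:30 = 5 hours 2 minutes.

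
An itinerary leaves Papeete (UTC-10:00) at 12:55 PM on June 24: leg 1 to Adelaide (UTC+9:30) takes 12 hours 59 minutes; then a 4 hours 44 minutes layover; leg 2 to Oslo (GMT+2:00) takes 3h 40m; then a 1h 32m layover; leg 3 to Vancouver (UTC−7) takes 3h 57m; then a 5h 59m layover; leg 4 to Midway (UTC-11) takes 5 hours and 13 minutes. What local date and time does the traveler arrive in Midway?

1:59 AM on June 26

Convert departure to UTC: 12:55 PM + 10:00 = 10:55 PM UTC on Jun 24.
Add 12 hours and 59 minutes leg 1 → 11:54 AM UTC (Jun 25).
Add 4 hours and 44 minutes layover in Adelaide → 4:38 PM UTC.
Add 3 hours 40 minutes leg 2 → 8:18 PM UTC.
Add 1 hour and 32 minutes layover in Oslo → 9:50 PM UTC.
Add 3 hours and 57 minutes leg 3 → 1:47 AM UTC (Jun 26).
Add 5 hours 59 minutes layover in Vancouver → 7:46 AM UTC.
Add 5 hours 13 minutes leg 4 → 12:59 PM UTC.
Midway is UTC−11:00, so local arrival = 12:59 PM − 11:00 = 1:59 AM on Jun 26.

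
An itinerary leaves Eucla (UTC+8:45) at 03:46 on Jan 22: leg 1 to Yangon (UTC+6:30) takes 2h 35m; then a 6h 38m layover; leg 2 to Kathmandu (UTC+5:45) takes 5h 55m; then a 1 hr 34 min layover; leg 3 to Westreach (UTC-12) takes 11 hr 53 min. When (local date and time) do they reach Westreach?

Convert departure to UTC: 03:46 − 8:45 = 19:01 UTC on Jan 21.
Add 2 hours and 35 minutes leg 1 → 21:36 UTC.
Add 6 hours and 38 minutes layover in Yangon → 04:14 UTC (Jan 22).
Add 5 hours 55 minutes leg 2 → 10:09 UTC.
Add 1 hour and 34 minutes layover in Kathmandu → 11:43 UTC.
Add 11 hours 53 minutes leg 3 → 23:36 UTC.
Westreach is UTC−12:00, so local arrival = 23:36 − 12:00 = 11:36 on Jan 22.

11:36 on January 22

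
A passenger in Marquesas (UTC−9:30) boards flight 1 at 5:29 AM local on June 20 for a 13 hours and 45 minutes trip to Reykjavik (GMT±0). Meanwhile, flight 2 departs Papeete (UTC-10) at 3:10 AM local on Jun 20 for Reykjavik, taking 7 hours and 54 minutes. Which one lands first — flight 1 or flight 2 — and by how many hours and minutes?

Flight 1 in UTC: 5:29 AM + 9:30 = 2:59 PM on Jun 20.
+13 hours and 45 minutes → arrive 4:44 AM UTC on Jun 21.
Flight 2 in UTC: 3:10 AM + 10:00 = 1:10 PM on Jun 20.
+7 hours 54 minutes → arrive 9:04 PM UTC on Jun 20.
Flight 2 lands earlier by 7 hours 40 minutes.

the second, by 7 hours 40 minutes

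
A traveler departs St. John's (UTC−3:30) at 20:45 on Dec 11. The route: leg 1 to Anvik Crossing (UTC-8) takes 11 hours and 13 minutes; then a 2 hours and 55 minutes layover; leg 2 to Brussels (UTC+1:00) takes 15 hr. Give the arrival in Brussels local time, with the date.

Convert departure to UTC: 20:45 + 3:30 = 00:15 UTC on Dec 12.
Add 11 hours and 13 minutes leg 1 → 11:28 UTC.
Add 2 hours and 55 minutes layover in Anvik Crossing → 14:23 UTC.
Add 15 hours leg 2 → 05:23 UTC (Dec 13).
Brussels is UTC+1:00, so local arrival = 05:23 + 1:00 = 06:23 on Dec 13.

06:23 on Dec 13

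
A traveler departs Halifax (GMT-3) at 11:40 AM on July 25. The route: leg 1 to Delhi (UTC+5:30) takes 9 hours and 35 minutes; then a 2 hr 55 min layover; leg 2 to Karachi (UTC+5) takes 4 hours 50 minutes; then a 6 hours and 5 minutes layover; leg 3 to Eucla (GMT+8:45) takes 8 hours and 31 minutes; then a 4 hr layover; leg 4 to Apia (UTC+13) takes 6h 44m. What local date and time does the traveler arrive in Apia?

10:20 PM on July 27

Convert departure to UTC: 11:40 AM + 3:00 = 2:40 PM UTC on Jul 25.
Add 9 hours and 35 minutes leg 1 → 12:15 AM UTC (Jul 26).
Add 2 hours and 55 minutes layover in Delhi → 3:10 AM UTC.
Add 4 hours 50 minutes leg 2 → 8:00 AM UTC.
Add 6 hours 5 minutes layover in Karachi → 2:05 PM UTC.
Add 8 hours and 31 minutes leg 3 → 10:36 PM UTC.
Add 4 hours layover in Eucla → 2:36 AM UTC (Jul 27).
Add 6 hours 44 minutes leg 4 → 9:20 AM UTC.
Apia is UTC+13:00, so local arrival = 9:20 AM + 13:00 = 10:20 PM on Jul 27.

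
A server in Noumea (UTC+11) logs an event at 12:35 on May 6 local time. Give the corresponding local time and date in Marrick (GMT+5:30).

07:05 on May 6

In UTC: 12:35 − 11:00 = 01:35 on May 6.
Marrick is UTC+5:30: 01:35 + 5:30 = 07:05 on May 6.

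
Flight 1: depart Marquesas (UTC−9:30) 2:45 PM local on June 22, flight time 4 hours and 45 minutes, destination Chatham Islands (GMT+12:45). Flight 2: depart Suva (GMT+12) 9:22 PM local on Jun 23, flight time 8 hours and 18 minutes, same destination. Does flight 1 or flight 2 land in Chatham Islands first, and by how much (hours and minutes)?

Flight 1 in UTC: 2:45 PM + 9:30 = 12:15 AM on Jun 23.
+4 hours 45 minutes → arrive 5:00 AM UTC on Jun 23.
Flight 2 in UTC: 9:22 PM − 12:00 = 9:22 AM on Jun 23.
+8 hours 18 minutes → arrive 5:40 PM UTC on Jun 23.
Flight 1 lands earlier by 12 hours 40 minutes.

the first, by 12 hours 40 minutes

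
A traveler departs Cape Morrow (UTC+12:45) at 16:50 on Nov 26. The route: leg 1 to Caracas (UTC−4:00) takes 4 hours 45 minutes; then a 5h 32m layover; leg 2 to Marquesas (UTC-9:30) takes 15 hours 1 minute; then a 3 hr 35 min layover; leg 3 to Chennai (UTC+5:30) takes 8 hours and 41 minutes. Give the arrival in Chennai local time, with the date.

23:09 on November 27

Convert departure to UTC: 16:50 − 12:45 = 04:05 UTC on Nov 26.
Add 4 hours and 45 minutes leg 1 → 08:50 UTC.
Add 5 hours and 32 minutes layover in Caracas → 14:22 UTC.
Add 15 hours and 1 minute leg 2 → 05:23 UTC (Nov 27).
Add 3 hours 35 minutes layover in Marquesas → 08:58 UTC.
Add 8 hours and 41 minutes leg 3 → 17:39 UTC.
Chennai is UTC+5:30, so local arrival = 17:39 + 5:30 = 23:09 on Nov 27.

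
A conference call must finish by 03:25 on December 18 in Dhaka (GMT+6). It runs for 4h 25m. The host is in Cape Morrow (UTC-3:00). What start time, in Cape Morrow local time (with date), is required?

Target end time in UTC: 03:25 − 6:00 = 21:25 on Dec 17.
Subtract 4 hours and 25 minutes → start 17:00 UTC on Dec 17.
Cape Morrow is UTC−3:00: 17:00 − 3:00 = 14:00 on Dec 17.

14:00 on December 17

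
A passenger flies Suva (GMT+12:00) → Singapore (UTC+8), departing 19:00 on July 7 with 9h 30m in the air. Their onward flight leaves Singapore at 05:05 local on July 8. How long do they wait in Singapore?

4 hours 35 minutes

Convert departure to UTC: 19:00 − 12:00 = 07:00 UTC on Jul 7.
Add 9 hours 30 minutes flight time → 16:30 UTC.
Singapore is UTC+8:00, so local arrival = 16:30 + 8:00 = 00:30 on Jul 8.
Layover = 05:05 − 00:30 = 4 hours 35 minutes.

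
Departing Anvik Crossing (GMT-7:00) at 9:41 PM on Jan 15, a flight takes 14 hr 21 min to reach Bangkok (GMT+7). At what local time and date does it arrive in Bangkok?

Convert departure to UTC: 9:41 PM + 7:00 = 4:41 AM UTC on Jan 16.
Add 14 hours 21 minutes travel time → 7:02 PM UTC.
Bangkok is UTC+7:00, so local arrival = 7:02 PM + 7:00 = 2:02 AM on Jan 17.

2:02 AM on January 17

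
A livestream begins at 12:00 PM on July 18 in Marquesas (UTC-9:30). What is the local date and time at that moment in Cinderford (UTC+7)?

4:30 AM on Jul 19

In UTC: 12:00 PM + 9:30 = 9:30 PM on Jul 18.
Cinderford is UTC+7:00: 9:30 PM + 7:00 = 4:30 AM on Jul 19.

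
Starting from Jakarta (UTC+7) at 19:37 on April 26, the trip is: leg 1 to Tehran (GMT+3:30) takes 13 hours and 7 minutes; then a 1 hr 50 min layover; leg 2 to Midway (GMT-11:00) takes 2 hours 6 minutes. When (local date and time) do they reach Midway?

18:40 on April 26

Convert departure to UTC: 19:37 − 7:00 = 12:37 UTC on Apr 26.
Add 13 hours and 7 minutes leg 1 → 01:44 UTC (Apr 27).
Add 1 hour and 50 minutes layover in Tehran → 03:34 UTC.
Add 2 hours 6 minutes leg 2 → 05:40 UTC.
Midway is UTC−11:00, so local arrival = 05:40 − 11:00 = 18:40 on Apr 26.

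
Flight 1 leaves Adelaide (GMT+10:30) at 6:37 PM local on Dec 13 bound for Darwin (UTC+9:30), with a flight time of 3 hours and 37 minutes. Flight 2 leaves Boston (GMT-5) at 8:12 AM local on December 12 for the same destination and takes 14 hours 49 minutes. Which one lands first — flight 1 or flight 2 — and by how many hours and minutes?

the second, by 7 hours 43 minutes

Flight 1 in UTC: 6:37 PM − 10:30 = 8:07 AM on Dec 13.
+3 hours 37 minutes → arrive 11:44 AM UTC on Dec 13.
Flight 2 in UTC: 8:12 AM + 5:00 = 1:12 PM on Dec 12.
+14 hours 49 minutes → arrive 4:01 AM UTC on Dec 13.
Flight 2 lands earlier by 7 hours 43 minutes.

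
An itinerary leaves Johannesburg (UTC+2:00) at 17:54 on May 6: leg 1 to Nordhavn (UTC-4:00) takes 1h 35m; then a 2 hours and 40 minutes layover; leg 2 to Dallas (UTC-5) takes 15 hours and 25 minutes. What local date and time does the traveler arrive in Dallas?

Convert departure to UTC: 17:54 − 2:00 = 15:54 UTC on May 6.
Add 1 hour 35 minutes leg 1 → 17:29 UTC.
Add 2 hours and 40 minutes layover in Nordhavn → 20:09 UTC.
Add 15 hours and 25 minutes leg 2 → 11:34 UTC (May 7).
Dallas is UTC−5:00, so local arrival = 11:34 − 5:00 = 06:34 on May 7.

06:34 on May 7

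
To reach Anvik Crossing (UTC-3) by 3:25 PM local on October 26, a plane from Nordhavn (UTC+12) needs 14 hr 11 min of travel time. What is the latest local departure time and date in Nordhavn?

4:14 PM on October 26

Target arrival in UTC: 3:25 PM + 3:00 = 6:25 PM on Oct 26.
Subtract 14 hours and 11 minutes → departure 4:14 AM UTC on Oct 26.
Nordhavn is UTC+12:00: 4:14 AM + 12:00 = 4:14 PM on Oct 26.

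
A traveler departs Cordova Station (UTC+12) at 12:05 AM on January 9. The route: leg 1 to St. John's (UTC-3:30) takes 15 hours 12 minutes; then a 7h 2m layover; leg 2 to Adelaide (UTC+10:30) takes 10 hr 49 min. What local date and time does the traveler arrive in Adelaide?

7:38 AM on Jan 10

Convert departure to UTC: 12:05 AM − 12:00 = 12:05 PM UTC on Jan 8.
Add 15 hours 12 minutes leg 1 → 3:17 AM UTC (Jan 9).
Add 7 hours and 2 minutes layover in St. John's → 10:19 AM UTC.
Add 10 hours and 49 minutes leg 2 → 9:08 PM UTC.
Adelaide is UTC+10:30, so local arrival = 9:08 PM + 10:30 = 7:38 AM on Jan 10.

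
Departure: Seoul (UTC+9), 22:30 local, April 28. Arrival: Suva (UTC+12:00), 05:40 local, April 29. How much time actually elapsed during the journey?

4 hours 10 minutes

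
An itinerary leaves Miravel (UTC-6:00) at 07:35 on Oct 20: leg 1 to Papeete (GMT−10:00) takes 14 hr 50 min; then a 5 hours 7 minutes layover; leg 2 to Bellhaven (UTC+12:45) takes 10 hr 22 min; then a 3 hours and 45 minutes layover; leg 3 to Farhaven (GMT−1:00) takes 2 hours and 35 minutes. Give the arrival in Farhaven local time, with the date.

01:14 on October 22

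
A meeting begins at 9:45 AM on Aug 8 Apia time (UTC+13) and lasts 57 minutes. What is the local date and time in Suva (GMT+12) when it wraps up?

Convert start to UTC: 9:45 AM − 13:00 = 8:45 PM UTC on Aug 7.
Add 57 minutes duration → 9:42 PM UTC.
Suva is UTC+12:00, so local end time = 9:42 PM + 12:00 = 9:42 AM on Aug 8.

9:42 AM on August 8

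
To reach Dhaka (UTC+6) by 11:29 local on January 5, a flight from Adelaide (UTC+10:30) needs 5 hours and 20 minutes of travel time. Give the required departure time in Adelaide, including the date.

10:39 on Jan 5

Target arrival in UTC: 11:29 − 6:00 = 05:29 on Jan 5.
Subtract 5 hours and 20 minutes → departure 00:09 UTC on Jan 5.
Adelaide is UTC+10:30: 00:09 + 10:30 = 10:39 on Jan 5.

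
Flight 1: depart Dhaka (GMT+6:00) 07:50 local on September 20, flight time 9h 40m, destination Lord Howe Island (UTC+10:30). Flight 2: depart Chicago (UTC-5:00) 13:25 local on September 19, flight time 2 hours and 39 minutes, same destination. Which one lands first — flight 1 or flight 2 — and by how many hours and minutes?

the second, by 14 hours 26 minutes

Flight 1 in UTC: 07:50 − 6:00 = 01:50 on Sep 20.
+9 hours 40 minutes → arrive 11:30 UTC on Sep 20.
Flight 2 in UTC: 13:25 + 5:00 = 18:25 on Sep 19.
+2 hours 39 minutes → arrive 21:04 UTC on Sep 19.
Flight 2 lands earlier by 14 hours 26 minutes.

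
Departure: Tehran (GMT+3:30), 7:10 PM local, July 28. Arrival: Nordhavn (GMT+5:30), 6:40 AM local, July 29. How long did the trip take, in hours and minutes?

9 hours 30 minutes

Nordhavn is 2:00 ahead of Tehran.
Clock-face elapsed time (ignoring zones) is 11 hours 30 minutes.
Actual elapsed = 11 hours 30 minutes − 2:00 = 9 hours 30 minutes.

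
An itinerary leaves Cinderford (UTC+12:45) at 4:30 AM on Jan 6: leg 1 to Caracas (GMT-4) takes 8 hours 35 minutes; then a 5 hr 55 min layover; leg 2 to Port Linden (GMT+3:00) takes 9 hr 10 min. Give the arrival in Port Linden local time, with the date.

Convert departure to UTC: 4:30 AM − 12:45 = 3:45 PM UTC on Jan 5.
Add 8 hours 35 minutes leg 1 → 12:20 AM UTC (Jan 6).
Add 5 hours 55 minutes layover in Caracas → 6:15 AM UTC.
Add 9 hours and 10 minutes leg 2 → 3:25 PM UTC.
Port Linden is UTC+3:00, so local arrival = 3:25 PM + 3:00 = 6:25 PM on Jan 6.

6:25 PM on Jan 6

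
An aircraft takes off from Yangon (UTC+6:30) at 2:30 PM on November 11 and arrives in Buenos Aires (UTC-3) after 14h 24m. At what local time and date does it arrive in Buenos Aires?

7:24 PM on November 11

Convert departure to UTC: 2:30 PM − 6:30 = 8:00 AM UTC on Nov 11.
Add 14 hours 24 minutes travel time → 10:24 PM UTC.
Buenos Aires is UTC−3:00, so local arrival = 10:24 PM − 3:00 = 7:24 PM on Nov 11.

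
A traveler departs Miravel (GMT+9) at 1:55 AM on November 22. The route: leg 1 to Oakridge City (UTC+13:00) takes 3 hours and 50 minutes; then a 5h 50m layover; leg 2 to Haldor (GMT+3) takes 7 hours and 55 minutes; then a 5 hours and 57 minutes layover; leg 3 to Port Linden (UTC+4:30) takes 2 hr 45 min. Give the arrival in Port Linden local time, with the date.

11:42 PM on November 22

Convert departure to UTC: 1:55 AM − 9:00 = 4:55 PM UTC on Nov 21.
Add 3 hours 50 minutes leg 1 → 8:45 PM UTC.
Add 5 hours and 50 minutes layover in Oakridge City → 2:35 AM UTC (Nov 22).
Add 7 hours and 55 minutes leg 2 → 10:30 AM UTC.
Add 5 hours 57 minutes layover in Haldor → 4:27 PM UTC.
Add 2 hours 45 minutes leg 3 → 7:12 PM UTC.
Port Linden is UTC+4:30, so local arrival = 7:12 PM + 4:30 = 11:42 PM on Nov 22.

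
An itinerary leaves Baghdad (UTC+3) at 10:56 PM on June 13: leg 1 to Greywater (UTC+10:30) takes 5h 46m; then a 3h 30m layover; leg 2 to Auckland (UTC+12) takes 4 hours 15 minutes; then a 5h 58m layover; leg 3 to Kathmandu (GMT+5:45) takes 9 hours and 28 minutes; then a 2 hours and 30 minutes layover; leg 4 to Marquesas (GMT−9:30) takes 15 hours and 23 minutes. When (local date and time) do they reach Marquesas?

9:16 AM on June 15

Convert departure to UTC: 10:56 PM − 3:00 = 7:56 PM UTC on Jun 13.
Add 5 hours and 46 minutes leg 1 → 1:42 AM UTC (Jun 14).
Add 3 hours and 30 minutes layover in Greywater → 5:12 AM UTC.
Add 4 hours and 15 minutes leg 2 → 9:27 AM UTC.
Add 5 hours and 58 minutes layover in Auckland → 3:25 PM UTC.
Add 9 hours 28 minutes leg 3 → 12:53 AM UTC (Jun 15).
Add 2 hours and 30 minutes layover in Kathmandu → 3:23 AM UTC.
Add 15 hours 23 minutes leg 4 → 6:46 PM UTC.
Marquesas is UTC−9:30, so local arrival = 6:46 PM − 9:30 = 9:16 AM on Jun 15.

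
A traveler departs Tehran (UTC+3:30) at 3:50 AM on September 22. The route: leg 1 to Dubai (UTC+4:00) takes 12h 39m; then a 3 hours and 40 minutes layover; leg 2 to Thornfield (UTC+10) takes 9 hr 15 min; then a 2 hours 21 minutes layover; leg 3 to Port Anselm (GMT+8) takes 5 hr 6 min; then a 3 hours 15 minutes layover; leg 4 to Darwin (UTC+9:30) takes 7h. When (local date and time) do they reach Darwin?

5:06 AM on September 24

Convert departure to UTC: 3:50 AM − 3:30 = 12:20 AM UTC on Sep 22.
Add 12 hours 39 minutes leg 1 → 12:59 PM UTC.
Add 3 hours 40 minutes layover in Dubai → 4:39 PM UTC.
Add 9 hours and 15 minutes leg 2 → 1:54 AM UTC (Sep 23).
Add 2 hours 21 minutes layover in Thornfield → 4:15 AM UTC.
Add 5 hours and 6 minutes leg 3 → 9:21 AM UTC.
Add 3 hours 15 minutes layover in Port Anselm → 12:36 PM UTC.
Add 7 hours leg 4 → 7:36 PM UTC.
Darwin is UTC+9:30, so local arrival = 7:36 PM + 9:30 = 5:06 AM on Sep 24.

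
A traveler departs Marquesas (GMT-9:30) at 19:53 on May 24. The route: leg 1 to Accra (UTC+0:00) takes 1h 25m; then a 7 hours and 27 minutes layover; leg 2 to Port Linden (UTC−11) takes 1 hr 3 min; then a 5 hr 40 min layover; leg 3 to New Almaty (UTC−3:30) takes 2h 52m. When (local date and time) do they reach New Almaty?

20:20 on May 25

Convert departure to UTC: 19:53 + 9:30 = 05:23 UTC on May 25.
Add 1 hour and 25 minutes leg 1 → 06:48 UTC.
Add 7 hours 27 minutes layover in Accra → 14:15 UTC.
Add 1 hour and 3 minutes leg 2 → 15:18 UTC.
Add 5 hours and 40 minutes layover in Port Linden → 20:58 UTC.
Add 2 hours 52 minutes leg 3 → 23:50 UTC.
New Almaty is UTC−3:30, so local arrival = 23:50 − 3:30 = 20:20 on May 25.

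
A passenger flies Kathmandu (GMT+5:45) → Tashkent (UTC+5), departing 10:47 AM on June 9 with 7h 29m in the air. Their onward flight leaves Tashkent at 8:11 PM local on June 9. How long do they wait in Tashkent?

2 hours 40 minutes

Convert departure to UTC: 10:47 AM − 5:45 = 5:02 AM UTC on Jun 9.
Add 7 hours and 29 minutes flight time → 12:31 PM UTC.
Tashkent is UTC+5:00, so local arrival = 12:31 PM + 5:00 = 5:31 PM on Jun 9.
Layover = 8:11 PM − 5:31 PM = 2 hours 40 minutes.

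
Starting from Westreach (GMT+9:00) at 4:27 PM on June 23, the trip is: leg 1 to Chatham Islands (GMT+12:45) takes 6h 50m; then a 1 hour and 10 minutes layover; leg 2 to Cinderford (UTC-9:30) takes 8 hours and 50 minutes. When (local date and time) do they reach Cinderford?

Convert departure to UTC: 4:27 PM − 9:00 = 7:27 AM UTC on Jun 23.
Add 6 hours 50 minutes leg 1 → 2:17 PM UTC.
Add 1 hour and 10 minutes layover in Chatham Islands → 3:27 PM UTC.
Add 8 hours and 50 minutes leg 2 → 12:17 AM UTC (Jun 24).
Cinderford is UTC−9:30, so local arrival = 12:17 AM − 9:30 = 2:47 PM on Jun 23.

2:47 PM on June 23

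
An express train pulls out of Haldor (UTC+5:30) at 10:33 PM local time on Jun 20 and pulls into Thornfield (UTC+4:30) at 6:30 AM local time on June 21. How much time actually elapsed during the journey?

Thornfield is 1:00 behind Haldor.
Clock-face elapsed time (ignoring zones) is 7 hours 57 minutes.
Actual elapsed = 7 hours 57 minutes + 1:00 = 8 hours 57 minutes.

8 hours 57 minutes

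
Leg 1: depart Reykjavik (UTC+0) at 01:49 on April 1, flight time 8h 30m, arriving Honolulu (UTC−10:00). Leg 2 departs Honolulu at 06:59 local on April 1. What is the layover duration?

Reykjavik is at UTC+0, so departure is already 01:49 UTC on Apr 1.
Add 8 hours 30 minutes flight time → 10:19 UTC.
Honolulu is UTC−10:00, so local arrival = 10:19 − 10:00 = 00:19 on Apr 1.
Layover = 06:59 − 00:19 = 6 hours 40 minutes.

6 hours 40 minutes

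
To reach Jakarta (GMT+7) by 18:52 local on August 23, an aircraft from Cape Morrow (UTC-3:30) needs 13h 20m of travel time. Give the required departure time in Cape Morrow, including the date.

19:02 on August 22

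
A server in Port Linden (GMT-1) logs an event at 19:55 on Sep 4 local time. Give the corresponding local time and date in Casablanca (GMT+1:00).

Casablanca is 2:00 ahead of Port Linden.
Shift by the zone difference: 19:55 + 2:00 = 21:55 on Sep 4 in Casablanca.

21:55 on September 4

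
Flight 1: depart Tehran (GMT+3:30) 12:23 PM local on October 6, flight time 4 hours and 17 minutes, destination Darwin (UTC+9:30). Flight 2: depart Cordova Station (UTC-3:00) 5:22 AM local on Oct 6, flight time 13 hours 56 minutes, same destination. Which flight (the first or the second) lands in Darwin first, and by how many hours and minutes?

Flight 1 in UTC: 12:23 PM − 3:30 = 8:53 AM on Oct 6.
+4 hours 17 minutes → arrive 1:10 PM UTC on Oct 6.
Flight 2 in UTC: 5:22 AM + 3:00 = 8:22 AM on Oct 6.
+13 hours and 56 minutes → arrive 10:18 PM UTC on Oct 6.
Flight 1 lands earlier by 9 hours 8 minutes.

the first, by 9 hours 8 minutes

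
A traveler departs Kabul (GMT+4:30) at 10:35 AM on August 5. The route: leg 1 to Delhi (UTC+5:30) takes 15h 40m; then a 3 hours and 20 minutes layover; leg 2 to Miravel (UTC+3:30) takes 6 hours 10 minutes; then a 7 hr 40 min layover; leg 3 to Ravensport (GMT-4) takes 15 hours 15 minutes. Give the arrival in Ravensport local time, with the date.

2:10 AM on August 7

Convert departure to UTC: 10:35 AM − 4:30 = 6:05 AM UTC on Aug 5.
Add 15 hours 40 minutes leg 1 → 9:45 PM UTC.
Add 3 hours 20 minutes layover in Delhi → 1:05 AM UTC (Aug 6).
Add 6 hours and 10 minutes leg 2 → 7:15 AM UTC.
Add 7 hours 40 minutes layover in Miravel → 2:55 PM UTC.
Add 15 hours 15 minutes leg 3 → 6:10 AM UTC (Aug 7).
Ravensport is UTC−4:00, so local arrival = 6:10 AM − 4:00 = 2:10 AM on Aug 7.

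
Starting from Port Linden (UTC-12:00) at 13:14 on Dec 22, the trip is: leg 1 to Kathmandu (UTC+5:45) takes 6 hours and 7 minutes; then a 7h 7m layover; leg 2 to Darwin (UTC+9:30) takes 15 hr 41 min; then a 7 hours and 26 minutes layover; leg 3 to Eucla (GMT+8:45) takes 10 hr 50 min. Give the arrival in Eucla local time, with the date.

09:10 on Dec 25

Convert departure to UTC: 13:14 + 12:00 = 01:14 UTC on Dec 23.
Add 6 hours and 7 minutes leg 1 → 07:21 UTC.
Add 7 hours 7 minutes layover in Kathmandu → 14:28 UTC.
Add 15 hours and 41 minutes leg 2 → 06:09 UTC (Dec 24).
Add 7 hours and 26 minutes layover in Darwin → 13:35 UTC.
Add 10 hours 50 minutes leg 3 → 00:25 UTC (Dec 25).
Eucla is UTC+8:45, so local arrival = 00:25 + 8:45 = 09:10 on Dec 25.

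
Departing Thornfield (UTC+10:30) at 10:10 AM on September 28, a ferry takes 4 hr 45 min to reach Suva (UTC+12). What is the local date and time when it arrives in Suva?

Suva is 1:30 ahead of Thornfield.
After 4 hours 45 minutes it is 2:55 PM in Thornfield.
Shift by the zone difference: 2:55 PM + 1:30 = 4:25 PM on Sep 28 in Suva.

4:25 PM on September 28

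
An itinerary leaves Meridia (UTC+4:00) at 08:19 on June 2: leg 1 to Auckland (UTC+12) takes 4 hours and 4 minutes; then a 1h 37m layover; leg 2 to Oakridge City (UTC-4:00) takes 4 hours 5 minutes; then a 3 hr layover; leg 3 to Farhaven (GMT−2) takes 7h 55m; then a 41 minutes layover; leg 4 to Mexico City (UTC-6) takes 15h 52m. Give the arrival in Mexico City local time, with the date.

11:33 on June 3

Convert departure to UTC: 08:19 − 4:00 = 04:19 UTC on Jun 2.
Add 4 hours 4 minutes leg 1 → 08:23 UTC.
Add 1 hour and 37 minutes layover in Auckland → 10:00 UTC.
Add 4 hours and 5 minutes leg 2 → 14:05 UTC.
Add 3 hours layover in Oakridge City → 17:05 UTC.
Add 7 hours 55 minutes leg 3 → 01:00 UTC (Jun 3).
Add 41 minutes layover in Farhaven → 01:41 UTC.
Add 15 hours and 52 minutes leg 4 → 17:33 UTC.
Mexico City is UTC−6:00, so local arrival = 17:33 − 6:00 = 11:33 on Jun 3.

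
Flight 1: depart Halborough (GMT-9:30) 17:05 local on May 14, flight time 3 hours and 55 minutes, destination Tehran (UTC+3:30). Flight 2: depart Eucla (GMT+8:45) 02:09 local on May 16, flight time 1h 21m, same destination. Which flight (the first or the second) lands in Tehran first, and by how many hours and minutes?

the first, by 12 hours 15 minutes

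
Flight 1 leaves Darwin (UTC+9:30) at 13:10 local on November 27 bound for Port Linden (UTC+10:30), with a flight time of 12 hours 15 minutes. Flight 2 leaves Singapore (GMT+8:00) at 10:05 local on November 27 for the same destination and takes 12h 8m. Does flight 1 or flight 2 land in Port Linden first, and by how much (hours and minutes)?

the second, by 1 hour 42 minutes

Flight 1 in UTC: 13:10 − 9:30 = 03:40 on Nov 27.
+12 hours 15 minutes → arrive 15:55 UTC on Nov 27.
Flight 2 in UTC: 10:05 − 8:00 = 02:05 on Nov 27.
+12 hours 8 minutes → arrive 14:13 UTC on Nov 27.
Flight 2 lands earlier by 1 hour 42 minutes.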